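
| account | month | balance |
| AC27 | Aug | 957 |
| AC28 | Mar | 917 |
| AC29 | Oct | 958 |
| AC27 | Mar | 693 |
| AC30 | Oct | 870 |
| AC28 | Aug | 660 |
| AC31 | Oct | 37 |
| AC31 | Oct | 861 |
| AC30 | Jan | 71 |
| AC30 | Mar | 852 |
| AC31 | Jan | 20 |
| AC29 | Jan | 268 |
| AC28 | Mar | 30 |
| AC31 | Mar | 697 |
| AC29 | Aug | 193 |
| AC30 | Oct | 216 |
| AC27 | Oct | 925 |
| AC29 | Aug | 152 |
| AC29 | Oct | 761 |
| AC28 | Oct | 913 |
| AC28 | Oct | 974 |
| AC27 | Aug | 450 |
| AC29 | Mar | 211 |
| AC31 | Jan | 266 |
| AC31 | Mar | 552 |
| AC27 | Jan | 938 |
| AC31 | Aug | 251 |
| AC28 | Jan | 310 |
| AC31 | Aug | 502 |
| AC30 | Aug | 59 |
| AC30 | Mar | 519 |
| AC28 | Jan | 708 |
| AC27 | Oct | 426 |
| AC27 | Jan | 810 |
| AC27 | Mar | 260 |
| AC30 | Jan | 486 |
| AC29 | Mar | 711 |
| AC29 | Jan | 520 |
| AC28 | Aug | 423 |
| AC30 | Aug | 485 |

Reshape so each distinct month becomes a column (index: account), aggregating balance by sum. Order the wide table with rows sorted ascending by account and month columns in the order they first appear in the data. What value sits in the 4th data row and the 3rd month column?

With rows sorted ascending by account, row 4 is account=AC30. month columns in first-appearance order: Aug, Mar, Oct, Jan; column 3 is Oct.
Long rows with account=AC30, month=Oct: 870 + 216 = 1086.

1086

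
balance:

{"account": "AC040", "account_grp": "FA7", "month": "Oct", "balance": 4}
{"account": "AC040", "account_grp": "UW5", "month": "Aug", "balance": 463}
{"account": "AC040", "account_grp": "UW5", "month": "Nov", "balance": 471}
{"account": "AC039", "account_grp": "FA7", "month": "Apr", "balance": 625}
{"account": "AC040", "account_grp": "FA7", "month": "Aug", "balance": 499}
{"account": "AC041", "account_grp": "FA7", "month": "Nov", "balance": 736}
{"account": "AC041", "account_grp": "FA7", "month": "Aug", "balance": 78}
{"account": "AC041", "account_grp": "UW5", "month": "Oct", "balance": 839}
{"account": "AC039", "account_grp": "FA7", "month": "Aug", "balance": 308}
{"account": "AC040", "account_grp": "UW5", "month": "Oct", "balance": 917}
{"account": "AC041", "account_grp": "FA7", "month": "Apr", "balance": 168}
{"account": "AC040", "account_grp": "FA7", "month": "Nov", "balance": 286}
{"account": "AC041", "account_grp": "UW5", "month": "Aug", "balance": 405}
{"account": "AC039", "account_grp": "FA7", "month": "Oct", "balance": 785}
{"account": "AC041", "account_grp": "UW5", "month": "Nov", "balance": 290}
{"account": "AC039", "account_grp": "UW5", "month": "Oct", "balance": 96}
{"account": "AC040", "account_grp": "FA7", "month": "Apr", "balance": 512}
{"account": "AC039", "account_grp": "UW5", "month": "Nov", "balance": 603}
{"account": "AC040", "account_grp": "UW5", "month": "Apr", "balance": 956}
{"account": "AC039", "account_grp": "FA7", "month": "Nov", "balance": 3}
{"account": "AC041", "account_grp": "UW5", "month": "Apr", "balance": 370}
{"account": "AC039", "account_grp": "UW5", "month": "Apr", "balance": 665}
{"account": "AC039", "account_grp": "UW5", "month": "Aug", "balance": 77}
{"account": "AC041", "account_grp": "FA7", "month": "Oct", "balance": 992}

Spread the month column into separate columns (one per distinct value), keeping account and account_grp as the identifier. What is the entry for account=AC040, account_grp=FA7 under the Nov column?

286

Wide layout: rows indexed by account and account_grp, columns are the 4 distinct month values (Oct, Aug, Nov, Apr).
Cell (account=AC040, account_grp=FA7, month=Nov) draws from the long row where account=AC040, account_grp=FA7 and month=Nov, which has balance=286.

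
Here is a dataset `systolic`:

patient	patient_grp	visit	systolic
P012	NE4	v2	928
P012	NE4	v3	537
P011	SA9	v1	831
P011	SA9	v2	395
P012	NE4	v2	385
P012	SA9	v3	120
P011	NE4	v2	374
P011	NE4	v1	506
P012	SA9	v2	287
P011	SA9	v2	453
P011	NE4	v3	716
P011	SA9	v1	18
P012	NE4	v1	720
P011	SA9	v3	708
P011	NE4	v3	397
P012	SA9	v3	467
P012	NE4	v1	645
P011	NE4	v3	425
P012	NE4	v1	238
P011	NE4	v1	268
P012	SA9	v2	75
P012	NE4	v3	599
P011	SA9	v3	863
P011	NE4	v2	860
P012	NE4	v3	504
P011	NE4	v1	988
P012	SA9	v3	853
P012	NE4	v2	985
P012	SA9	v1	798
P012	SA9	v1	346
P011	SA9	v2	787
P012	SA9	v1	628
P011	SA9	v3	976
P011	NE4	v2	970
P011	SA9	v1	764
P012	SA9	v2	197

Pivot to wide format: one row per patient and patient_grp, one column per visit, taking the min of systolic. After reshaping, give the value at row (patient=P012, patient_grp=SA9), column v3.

120

Rows with patient=P012, patient_grp=SA9 and visit=v3: systolic values are 120, 467, 853.
min(120, 467, 853) = 120.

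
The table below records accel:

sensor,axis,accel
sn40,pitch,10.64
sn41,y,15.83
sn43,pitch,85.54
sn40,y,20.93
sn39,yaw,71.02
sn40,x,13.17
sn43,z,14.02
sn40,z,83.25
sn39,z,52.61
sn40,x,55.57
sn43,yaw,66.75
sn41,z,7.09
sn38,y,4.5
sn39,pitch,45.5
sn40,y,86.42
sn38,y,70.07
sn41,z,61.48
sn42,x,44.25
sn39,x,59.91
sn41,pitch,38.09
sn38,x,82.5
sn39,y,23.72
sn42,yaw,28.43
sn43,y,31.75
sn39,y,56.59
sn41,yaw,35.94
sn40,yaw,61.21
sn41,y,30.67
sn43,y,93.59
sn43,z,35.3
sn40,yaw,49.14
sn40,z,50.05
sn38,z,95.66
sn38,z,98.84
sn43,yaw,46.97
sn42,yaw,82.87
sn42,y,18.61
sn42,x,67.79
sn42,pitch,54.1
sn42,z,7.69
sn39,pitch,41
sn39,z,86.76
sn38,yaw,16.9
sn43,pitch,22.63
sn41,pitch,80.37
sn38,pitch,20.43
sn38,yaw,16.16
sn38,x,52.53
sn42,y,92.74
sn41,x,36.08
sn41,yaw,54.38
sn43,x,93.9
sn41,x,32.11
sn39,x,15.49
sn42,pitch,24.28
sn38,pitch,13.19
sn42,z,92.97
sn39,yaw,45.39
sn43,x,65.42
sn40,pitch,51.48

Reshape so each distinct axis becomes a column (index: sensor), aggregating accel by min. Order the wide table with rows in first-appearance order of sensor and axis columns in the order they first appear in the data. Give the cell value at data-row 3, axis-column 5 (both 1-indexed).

With rows in first-appearance order of sensor, row 3 is sensor=sn43. axis columns in first-appearance order: pitch, y, yaw, x, z; column 5 is z.
Long rows with sensor=sn43, axis=z: min(14.02, 35.3) = 14.02.

14.02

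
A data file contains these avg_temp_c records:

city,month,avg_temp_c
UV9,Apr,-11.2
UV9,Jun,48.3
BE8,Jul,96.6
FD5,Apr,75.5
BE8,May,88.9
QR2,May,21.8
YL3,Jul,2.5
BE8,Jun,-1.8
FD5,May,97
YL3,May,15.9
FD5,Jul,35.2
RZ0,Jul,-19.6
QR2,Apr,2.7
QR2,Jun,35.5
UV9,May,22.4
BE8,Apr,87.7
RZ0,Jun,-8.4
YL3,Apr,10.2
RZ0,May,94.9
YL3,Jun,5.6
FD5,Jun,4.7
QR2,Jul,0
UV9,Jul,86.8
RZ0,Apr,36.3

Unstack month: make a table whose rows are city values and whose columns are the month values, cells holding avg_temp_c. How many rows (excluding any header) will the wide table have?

6 distinct city values → 6 rows.

6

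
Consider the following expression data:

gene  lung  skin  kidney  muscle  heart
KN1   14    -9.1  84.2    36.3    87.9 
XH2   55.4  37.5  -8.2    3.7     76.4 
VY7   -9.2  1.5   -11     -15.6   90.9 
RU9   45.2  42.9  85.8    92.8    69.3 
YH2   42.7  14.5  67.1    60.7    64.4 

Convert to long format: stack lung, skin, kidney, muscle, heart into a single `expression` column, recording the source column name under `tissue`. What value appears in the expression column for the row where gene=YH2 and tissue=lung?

42.7

Unpivoting turns each (gene, wide-column) pair into one long row.
The wide cell at row YH2, column lung holds 42.7, so the long row (YH2, lung) has expression=42.7.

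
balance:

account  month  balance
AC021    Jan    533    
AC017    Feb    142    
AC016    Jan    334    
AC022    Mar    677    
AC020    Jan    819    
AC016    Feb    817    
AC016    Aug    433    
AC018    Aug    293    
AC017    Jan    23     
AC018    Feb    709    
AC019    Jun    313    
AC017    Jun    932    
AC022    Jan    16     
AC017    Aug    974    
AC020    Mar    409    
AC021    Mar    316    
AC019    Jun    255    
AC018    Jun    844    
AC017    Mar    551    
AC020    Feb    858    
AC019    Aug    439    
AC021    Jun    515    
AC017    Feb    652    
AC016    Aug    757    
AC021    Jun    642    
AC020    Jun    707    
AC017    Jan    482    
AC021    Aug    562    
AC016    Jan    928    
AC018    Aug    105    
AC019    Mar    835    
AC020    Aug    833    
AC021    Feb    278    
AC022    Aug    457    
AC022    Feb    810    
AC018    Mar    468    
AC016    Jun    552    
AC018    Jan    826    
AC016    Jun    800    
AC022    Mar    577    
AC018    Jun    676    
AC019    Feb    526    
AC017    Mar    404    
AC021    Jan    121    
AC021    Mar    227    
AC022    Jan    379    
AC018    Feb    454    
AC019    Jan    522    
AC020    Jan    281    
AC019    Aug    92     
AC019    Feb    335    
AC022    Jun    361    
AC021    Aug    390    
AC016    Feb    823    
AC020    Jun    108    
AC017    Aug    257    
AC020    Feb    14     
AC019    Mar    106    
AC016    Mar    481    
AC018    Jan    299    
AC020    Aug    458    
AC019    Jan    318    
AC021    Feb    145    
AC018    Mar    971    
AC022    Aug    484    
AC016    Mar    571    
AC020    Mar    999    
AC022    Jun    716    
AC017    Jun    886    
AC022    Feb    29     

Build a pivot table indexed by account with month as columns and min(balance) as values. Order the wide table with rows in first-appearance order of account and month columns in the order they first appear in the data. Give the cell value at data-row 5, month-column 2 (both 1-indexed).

14

With rows in first-appearance order of account, row 5 is account=AC020. month columns in first-appearance order: Jan, Feb, Mar, Aug, Jun; column 2 is Feb.
Long rows with account=AC020, month=Feb: min(858, 14) = 14.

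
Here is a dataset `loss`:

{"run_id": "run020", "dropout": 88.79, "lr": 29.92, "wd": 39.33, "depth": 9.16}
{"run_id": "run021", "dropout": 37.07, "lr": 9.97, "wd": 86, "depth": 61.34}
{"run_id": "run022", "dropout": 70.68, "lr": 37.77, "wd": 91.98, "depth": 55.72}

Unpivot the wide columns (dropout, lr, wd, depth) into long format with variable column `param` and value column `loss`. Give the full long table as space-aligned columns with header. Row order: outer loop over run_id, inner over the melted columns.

run_id  param    loss 
run020  dropout  88.79
run020  lr       29.92
run020  wd       39.33
run020  depth    9.16 
run021  dropout  37.07
run021  lr       9.97 
run021  wd       86   
run021  depth    61.34
run022  dropout  70.68
run022  lr       37.77
run022  wd       91.98
run022  depth    55.72

Each (run_id, column) pair becomes one row: 3 × 4 = 12 rows.
For example, (run020, dropout) → loss=88.79.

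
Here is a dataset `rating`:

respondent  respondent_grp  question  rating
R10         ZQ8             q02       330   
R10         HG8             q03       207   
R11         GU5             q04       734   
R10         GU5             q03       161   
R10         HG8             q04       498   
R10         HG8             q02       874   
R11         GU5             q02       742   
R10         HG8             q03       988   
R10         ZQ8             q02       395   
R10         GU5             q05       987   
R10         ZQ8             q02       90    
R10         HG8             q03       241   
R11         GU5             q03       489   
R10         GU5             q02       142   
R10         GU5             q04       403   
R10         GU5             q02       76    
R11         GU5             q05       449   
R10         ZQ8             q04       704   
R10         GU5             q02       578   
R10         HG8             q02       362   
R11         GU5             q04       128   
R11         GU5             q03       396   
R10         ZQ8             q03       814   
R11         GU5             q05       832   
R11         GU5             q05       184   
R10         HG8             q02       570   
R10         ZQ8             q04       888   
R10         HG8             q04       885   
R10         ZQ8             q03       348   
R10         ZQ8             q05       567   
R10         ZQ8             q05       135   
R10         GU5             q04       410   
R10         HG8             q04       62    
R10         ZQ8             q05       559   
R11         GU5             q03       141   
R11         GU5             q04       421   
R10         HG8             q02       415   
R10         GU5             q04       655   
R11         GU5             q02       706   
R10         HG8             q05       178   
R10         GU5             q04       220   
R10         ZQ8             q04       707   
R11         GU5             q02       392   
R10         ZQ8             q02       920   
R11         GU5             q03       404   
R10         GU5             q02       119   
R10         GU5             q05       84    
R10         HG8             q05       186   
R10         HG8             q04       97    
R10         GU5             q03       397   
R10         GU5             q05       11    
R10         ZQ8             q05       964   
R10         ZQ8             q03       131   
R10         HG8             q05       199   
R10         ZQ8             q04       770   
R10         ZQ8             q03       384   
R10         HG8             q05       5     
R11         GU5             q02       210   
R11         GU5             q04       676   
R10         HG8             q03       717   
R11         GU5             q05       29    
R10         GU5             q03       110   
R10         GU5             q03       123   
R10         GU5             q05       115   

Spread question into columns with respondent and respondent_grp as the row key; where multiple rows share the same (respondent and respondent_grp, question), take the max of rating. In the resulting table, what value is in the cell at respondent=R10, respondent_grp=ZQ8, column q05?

964

Rows with respondent=R10, respondent_grp=ZQ8 and question=q05: rating values are 567, 135, 559, 964.
max(567, 135, 559, 964) = 964.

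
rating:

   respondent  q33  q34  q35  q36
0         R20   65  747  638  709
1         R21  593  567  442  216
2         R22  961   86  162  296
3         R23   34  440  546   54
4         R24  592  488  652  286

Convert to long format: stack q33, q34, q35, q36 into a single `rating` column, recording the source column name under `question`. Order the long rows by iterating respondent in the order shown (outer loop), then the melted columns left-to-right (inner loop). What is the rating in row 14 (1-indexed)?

440

20 rows total (5 × 4). Row 14: index ⌊(14-1)/4⌋ = 3 into respondent → R23; (14-1) mod 4 = 1 into the melted columns → q34.
So row 14 is (R23, q34, 440); rating = 440.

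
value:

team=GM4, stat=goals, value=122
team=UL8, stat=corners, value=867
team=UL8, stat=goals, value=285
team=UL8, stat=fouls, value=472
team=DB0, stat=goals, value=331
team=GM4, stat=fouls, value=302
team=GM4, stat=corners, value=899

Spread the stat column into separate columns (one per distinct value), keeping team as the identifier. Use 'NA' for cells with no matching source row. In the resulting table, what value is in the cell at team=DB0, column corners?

NA

No long-format row has team=DB0 and stat=corners, so the cell is NA.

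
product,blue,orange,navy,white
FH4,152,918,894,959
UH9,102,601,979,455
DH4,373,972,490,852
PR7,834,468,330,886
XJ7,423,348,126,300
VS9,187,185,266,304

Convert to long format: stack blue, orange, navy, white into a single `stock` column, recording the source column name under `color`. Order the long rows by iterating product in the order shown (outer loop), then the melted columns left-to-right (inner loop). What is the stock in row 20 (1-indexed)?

24 rows total (6 × 4). Row 20: index ⌊(20-1)/4⌋ = 4 into product → XJ7; (20-1) mod 4 = 3 into the melted columns → white.
So row 20 is (XJ7, white, 300); stock = 300.

300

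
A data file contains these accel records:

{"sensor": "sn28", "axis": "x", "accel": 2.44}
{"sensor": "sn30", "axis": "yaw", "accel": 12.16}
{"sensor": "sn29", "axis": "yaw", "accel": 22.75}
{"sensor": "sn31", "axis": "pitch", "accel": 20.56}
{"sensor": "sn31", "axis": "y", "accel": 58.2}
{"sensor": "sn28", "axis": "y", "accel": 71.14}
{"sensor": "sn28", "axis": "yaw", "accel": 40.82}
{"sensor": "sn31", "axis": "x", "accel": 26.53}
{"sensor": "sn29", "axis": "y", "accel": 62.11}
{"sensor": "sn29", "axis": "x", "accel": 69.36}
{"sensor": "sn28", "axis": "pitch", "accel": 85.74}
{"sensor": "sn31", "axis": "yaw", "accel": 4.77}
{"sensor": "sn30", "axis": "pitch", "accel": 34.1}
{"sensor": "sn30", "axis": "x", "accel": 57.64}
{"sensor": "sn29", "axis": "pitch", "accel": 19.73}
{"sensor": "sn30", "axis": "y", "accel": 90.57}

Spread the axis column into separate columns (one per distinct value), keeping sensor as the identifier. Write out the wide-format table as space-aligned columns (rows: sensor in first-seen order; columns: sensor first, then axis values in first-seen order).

sensor  x      yaw    pitch  y    
sn28    2.44   40.82  85.74  71.14
sn30    57.64  12.16  34.1   90.57
sn29    69.36  22.75  19.73  62.11
sn31    26.53  4.77   20.56  58.2 

Columns: sensor plus the 4 distinct axis values (x, yaw, pitch, y).
For example, row sn28 column x takes accel=2.44 from the long row (sn28, x).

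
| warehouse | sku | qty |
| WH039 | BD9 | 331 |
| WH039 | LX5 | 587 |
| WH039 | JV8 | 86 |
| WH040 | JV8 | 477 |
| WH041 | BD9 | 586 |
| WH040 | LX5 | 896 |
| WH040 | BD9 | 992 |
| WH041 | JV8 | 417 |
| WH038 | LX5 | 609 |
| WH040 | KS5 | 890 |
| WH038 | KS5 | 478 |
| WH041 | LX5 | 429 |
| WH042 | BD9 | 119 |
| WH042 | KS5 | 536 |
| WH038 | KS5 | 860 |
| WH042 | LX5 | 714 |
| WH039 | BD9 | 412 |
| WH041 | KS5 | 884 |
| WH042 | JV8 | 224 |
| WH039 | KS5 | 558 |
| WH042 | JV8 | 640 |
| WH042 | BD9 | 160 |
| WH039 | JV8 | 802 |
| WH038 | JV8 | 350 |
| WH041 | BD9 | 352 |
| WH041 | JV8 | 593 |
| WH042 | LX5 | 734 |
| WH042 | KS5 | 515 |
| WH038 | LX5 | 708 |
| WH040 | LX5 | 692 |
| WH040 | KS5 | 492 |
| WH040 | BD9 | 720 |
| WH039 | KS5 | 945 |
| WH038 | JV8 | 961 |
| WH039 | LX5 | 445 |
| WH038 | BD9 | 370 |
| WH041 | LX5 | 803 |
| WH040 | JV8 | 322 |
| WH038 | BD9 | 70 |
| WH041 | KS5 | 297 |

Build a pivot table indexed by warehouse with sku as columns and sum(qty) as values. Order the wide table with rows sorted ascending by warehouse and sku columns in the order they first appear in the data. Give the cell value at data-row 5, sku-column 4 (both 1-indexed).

With rows sorted ascending by warehouse, row 5 is warehouse=WH042. sku columns in first-appearance order: BD9, LX5, JV8, KS5; column 4 is KS5.
Long rows with warehouse=WH042, sku=KS5: 536 + 515 = 1051.

1051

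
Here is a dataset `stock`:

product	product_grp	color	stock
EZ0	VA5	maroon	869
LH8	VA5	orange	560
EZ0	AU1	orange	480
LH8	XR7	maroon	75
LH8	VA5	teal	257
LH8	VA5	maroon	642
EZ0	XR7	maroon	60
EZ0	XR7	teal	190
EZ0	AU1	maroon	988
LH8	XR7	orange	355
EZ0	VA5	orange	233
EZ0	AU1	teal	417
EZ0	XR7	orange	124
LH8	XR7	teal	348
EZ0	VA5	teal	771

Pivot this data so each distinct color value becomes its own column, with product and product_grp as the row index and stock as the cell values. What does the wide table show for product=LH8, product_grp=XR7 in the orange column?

355

Wide layout: rows indexed by product and product_grp, columns are the 3 distinct color values (maroon, orange, teal).
Cell (product=LH8, product_grp=XR7, color=orange) draws from the long row where product=LH8, product_grp=XR7 and color=orange, which has stock=355.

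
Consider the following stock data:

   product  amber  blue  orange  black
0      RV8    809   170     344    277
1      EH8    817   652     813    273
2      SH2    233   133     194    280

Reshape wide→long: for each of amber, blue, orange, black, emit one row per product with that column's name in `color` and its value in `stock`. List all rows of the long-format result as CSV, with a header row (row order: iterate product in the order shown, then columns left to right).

product,color,stock
RV8,amber,809
RV8,blue,170
RV8,orange,344
RV8,black,277
EH8,amber,817
EH8,blue,652
EH8,orange,813
EH8,black,273
SH2,amber,233
SH2,blue,133
SH2,orange,194
SH2,black,280

Each (product, column) pair becomes one row: 3 × 4 = 12 rows.
For example, (RV8, amber) → stock=809.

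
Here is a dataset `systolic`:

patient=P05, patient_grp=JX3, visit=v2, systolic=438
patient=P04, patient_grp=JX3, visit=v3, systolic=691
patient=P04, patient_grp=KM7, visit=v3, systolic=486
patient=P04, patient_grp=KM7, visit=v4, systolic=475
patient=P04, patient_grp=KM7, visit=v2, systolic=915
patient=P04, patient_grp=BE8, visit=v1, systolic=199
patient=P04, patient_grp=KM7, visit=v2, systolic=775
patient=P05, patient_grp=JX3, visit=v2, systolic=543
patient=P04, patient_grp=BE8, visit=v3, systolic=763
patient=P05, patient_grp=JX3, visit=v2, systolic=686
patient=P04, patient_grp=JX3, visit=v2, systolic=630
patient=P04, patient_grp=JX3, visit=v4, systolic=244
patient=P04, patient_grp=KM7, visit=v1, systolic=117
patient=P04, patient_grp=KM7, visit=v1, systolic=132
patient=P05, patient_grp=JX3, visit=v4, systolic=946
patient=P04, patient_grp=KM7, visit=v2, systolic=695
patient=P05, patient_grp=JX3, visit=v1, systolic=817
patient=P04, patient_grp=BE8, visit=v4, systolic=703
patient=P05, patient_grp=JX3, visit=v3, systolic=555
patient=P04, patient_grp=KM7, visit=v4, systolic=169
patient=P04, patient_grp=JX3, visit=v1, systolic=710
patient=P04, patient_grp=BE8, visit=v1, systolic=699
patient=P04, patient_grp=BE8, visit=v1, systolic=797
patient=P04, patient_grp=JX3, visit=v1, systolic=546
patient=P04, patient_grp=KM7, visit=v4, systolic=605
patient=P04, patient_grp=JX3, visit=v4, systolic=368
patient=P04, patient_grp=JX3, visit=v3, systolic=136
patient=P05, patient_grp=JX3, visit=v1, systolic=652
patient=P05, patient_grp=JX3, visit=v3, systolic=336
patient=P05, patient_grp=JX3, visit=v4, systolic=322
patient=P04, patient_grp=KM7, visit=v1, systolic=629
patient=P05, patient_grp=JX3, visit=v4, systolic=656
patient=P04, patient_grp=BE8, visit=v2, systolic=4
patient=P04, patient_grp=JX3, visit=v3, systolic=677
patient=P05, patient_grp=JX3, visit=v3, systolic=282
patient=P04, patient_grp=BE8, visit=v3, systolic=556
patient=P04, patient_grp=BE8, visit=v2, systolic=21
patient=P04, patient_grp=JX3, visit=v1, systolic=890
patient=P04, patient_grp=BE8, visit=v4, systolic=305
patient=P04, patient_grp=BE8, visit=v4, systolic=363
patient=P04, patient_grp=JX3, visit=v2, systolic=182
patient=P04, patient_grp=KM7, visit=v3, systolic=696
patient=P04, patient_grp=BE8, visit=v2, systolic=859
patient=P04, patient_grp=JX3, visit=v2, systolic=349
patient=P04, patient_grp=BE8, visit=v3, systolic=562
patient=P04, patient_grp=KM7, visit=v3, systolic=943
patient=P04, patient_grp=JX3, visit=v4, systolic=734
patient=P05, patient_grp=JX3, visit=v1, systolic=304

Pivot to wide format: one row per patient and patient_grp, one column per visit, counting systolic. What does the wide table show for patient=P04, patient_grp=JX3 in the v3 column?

3

Rows with patient=P04, patient_grp=JX3 and visit=v3: systolic values are 691, 136, 677.
3 rows match — count = 3.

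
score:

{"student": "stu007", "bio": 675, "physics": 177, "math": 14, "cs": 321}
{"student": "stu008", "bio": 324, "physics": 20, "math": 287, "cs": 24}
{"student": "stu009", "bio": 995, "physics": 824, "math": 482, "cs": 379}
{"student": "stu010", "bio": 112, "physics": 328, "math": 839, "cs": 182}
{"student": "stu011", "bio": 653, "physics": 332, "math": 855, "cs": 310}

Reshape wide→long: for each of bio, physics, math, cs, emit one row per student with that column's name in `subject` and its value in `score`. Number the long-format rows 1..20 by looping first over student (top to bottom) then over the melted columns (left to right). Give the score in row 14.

20 rows total (5 × 4). Row 14: index ⌊(14-1)/4⌋ = 3 into student → stu010; (14-1) mod 4 = 1 into the melted columns → physics.
So row 14 is (stu010, physics, 328); score = 328.

328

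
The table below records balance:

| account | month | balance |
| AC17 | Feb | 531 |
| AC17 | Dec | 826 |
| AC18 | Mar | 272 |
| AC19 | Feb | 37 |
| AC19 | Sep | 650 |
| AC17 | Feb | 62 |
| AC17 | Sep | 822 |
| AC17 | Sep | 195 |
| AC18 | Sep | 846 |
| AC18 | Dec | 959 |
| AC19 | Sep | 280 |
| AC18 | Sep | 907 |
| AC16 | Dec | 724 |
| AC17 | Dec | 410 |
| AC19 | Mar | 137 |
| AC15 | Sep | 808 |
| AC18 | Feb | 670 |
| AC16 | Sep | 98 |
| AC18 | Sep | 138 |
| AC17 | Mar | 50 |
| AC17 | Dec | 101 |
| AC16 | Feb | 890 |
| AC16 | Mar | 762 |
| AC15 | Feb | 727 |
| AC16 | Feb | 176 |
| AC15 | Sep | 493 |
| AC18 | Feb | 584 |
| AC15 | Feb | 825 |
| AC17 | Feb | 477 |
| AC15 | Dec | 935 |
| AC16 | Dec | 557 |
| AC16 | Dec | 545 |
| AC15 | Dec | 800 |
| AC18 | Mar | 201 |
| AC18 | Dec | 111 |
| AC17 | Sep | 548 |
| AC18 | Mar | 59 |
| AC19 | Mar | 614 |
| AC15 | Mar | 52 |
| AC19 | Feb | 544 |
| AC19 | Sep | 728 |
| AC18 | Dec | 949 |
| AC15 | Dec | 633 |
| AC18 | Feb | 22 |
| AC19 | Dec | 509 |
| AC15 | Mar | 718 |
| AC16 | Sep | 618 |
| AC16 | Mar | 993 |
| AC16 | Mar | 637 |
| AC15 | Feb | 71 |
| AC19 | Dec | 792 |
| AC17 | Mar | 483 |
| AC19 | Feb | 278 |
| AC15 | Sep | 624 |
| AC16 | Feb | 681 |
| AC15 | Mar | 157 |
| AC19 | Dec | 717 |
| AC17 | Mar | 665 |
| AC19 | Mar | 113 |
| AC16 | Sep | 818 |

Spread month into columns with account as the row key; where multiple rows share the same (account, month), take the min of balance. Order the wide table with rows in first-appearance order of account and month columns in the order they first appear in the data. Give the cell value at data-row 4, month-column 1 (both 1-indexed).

176

With rows in first-appearance order of account, row 4 is account=AC16. month columns in first-appearance order: Feb, Dec, Mar, Sep; column 1 is Feb.
Long rows with account=AC16, month=Feb: min(890, 176, 681) = 176.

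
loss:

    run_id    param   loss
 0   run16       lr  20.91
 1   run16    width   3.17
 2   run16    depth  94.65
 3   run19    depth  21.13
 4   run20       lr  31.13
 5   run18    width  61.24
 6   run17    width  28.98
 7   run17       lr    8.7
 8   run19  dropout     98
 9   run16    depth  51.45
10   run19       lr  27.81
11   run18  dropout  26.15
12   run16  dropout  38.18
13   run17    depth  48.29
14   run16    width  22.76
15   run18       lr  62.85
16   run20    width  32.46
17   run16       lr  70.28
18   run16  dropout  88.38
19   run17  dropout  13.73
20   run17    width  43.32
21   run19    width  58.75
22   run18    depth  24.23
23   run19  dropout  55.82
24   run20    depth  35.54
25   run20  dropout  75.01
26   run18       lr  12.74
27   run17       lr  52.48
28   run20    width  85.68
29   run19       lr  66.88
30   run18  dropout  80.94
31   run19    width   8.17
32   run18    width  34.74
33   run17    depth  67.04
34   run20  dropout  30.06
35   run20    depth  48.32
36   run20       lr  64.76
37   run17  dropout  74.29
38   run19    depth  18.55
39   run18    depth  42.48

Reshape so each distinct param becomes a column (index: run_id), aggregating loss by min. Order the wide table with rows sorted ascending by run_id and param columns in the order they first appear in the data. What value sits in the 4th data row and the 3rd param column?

With rows sorted ascending by run_id, row 4 is run_id=run19. param columns in first-appearance order: lr, width, depth, dropout; column 3 is depth.
Long rows with run_id=run19, param=depth: min(21.13, 18.55) = 18.55.

18.55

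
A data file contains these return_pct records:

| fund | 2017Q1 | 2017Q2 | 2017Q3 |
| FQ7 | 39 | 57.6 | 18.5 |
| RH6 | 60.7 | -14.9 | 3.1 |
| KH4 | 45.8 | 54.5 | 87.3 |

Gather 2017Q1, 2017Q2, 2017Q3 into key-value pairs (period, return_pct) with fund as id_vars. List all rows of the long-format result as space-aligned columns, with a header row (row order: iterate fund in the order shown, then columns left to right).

Each (fund, column) pair becomes one row: 3 × 3 = 9 rows.
For example, (FQ7, 2017Q1) → return_pct=39.

fund  period  return_pct
FQ7   2017Q1  39        
FQ7   2017Q2  57.6      
FQ7   2017Q3  18.5      
RH6   2017Q1  60.7      
RH6   2017Q2  -14.9     
RH6   2017Q3  3.1       
KH4   2017Q1  45.8      
KH4   2017Q2  54.5      
KH4   2017Q3  87.3      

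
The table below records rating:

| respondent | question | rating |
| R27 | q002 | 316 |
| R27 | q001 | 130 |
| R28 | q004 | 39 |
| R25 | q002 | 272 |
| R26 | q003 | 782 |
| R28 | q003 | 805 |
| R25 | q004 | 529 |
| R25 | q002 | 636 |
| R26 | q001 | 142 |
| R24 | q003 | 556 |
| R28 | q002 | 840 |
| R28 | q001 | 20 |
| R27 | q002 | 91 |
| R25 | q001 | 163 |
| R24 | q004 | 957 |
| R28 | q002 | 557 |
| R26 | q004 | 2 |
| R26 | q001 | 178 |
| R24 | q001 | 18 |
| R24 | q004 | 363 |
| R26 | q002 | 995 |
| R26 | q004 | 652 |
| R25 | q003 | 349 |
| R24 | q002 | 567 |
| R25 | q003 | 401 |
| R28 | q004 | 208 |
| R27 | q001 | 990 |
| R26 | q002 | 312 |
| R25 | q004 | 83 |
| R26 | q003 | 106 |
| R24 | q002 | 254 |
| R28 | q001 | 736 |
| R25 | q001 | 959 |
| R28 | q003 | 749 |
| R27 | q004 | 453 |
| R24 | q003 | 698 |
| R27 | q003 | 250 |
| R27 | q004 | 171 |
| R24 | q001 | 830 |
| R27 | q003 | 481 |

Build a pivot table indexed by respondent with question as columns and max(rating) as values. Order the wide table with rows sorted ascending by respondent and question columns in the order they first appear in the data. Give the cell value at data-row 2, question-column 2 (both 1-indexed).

959

With rows sorted ascending by respondent, row 2 is respondent=R25. question columns in first-appearance order: q002, q001, q004, q003; column 2 is q001.
Long rows with respondent=R25, question=q001: max(163, 959) = 959.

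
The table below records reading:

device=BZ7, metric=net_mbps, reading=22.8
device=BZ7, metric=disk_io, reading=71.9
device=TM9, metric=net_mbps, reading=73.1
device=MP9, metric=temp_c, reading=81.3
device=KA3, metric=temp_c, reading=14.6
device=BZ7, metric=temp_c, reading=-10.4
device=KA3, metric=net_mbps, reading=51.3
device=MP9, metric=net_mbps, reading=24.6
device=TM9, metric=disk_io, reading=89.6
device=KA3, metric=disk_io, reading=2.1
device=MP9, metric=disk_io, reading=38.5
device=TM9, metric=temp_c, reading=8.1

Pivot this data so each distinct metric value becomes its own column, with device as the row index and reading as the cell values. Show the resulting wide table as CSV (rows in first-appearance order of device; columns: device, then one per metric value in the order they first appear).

device,net_mbps,disk_io,temp_c
BZ7,22.8,71.9,-10.4
TM9,73.1,89.6,8.1
MP9,24.6,38.5,81.3
KA3,51.3,2.1,14.6

Columns: device plus the 3 distinct metric values (net_mbps, disk_io, temp_c).
For example, row BZ7 column net_mbps takes reading=22.8 from the long row (BZ7, net_mbps).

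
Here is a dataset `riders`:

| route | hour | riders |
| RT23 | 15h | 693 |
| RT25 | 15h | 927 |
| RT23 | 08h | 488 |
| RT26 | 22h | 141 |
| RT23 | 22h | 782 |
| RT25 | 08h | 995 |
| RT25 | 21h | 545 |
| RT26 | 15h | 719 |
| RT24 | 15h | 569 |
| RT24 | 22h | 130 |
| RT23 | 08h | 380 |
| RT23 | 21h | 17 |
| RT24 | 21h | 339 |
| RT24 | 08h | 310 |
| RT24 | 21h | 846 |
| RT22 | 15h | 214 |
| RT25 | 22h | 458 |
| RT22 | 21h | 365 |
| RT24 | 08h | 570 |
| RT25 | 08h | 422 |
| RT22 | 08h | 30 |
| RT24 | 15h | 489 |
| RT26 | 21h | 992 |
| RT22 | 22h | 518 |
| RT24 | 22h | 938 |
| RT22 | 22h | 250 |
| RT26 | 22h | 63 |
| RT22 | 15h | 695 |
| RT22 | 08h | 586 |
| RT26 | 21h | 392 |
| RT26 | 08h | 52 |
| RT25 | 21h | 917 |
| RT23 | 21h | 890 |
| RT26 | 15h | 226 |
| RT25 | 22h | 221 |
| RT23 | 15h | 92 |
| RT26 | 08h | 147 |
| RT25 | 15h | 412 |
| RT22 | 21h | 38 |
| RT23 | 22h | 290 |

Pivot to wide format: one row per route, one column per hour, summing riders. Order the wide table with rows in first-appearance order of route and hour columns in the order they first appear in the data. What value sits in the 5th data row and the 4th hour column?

With rows in first-appearance order of route, row 5 is route=RT22. hour columns in first-appearance order: 15h, 08h, 22h, 21h; column 4 is 21h.
Long rows with route=RT22, hour=21h: 365 + 38 = 403.

403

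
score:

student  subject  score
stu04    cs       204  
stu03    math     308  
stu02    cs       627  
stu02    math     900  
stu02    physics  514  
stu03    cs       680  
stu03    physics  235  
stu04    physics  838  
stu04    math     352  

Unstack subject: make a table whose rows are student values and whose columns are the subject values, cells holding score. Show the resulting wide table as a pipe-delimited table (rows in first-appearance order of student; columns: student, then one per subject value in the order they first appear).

Columns: student plus the 3 distinct subject values (cs, math, physics).
For example, row stu04 column cs takes score=204 from the long row (stu04, cs).

| student | cs | math | physics |
| stu04 | 204 | 352 | 838 |
| stu03 | 680 | 308 | 235 |
| stu02 | 627 | 900 | 514 |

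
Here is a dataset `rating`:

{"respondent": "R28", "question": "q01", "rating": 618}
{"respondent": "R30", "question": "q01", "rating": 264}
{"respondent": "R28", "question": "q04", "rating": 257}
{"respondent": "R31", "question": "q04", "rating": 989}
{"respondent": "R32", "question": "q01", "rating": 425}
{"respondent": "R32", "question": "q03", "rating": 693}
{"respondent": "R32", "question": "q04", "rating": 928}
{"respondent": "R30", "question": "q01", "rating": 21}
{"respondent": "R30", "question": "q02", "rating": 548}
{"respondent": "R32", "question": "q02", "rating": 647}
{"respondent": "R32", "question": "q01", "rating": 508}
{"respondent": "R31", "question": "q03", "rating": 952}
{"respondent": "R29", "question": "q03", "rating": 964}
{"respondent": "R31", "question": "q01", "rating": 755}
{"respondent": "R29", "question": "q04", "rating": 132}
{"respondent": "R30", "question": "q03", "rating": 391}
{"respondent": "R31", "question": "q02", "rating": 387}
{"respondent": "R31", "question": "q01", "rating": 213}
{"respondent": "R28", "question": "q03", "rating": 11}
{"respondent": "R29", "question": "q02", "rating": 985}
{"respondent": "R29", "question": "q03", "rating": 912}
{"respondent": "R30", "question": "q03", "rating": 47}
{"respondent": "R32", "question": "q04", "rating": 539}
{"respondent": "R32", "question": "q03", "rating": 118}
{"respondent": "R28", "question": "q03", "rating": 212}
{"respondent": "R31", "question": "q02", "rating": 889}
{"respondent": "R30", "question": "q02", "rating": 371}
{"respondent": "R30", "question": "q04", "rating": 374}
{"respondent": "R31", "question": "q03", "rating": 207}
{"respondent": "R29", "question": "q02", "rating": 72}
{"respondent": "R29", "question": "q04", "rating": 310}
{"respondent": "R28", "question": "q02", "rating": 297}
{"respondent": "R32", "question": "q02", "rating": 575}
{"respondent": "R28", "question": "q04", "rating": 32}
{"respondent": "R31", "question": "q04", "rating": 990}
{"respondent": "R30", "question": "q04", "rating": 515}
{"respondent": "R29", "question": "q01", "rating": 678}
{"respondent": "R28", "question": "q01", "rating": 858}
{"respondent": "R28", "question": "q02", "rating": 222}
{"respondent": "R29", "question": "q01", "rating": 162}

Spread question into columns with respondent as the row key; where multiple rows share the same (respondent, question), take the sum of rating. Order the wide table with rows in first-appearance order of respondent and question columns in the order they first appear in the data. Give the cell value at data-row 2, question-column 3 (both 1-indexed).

438

With rows in first-appearance order of respondent, row 2 is respondent=R30. question columns in first-appearance order: q01, q04, q03, q02; column 3 is q03.
Long rows with respondent=R30, question=q03: 391 + 47 = 438.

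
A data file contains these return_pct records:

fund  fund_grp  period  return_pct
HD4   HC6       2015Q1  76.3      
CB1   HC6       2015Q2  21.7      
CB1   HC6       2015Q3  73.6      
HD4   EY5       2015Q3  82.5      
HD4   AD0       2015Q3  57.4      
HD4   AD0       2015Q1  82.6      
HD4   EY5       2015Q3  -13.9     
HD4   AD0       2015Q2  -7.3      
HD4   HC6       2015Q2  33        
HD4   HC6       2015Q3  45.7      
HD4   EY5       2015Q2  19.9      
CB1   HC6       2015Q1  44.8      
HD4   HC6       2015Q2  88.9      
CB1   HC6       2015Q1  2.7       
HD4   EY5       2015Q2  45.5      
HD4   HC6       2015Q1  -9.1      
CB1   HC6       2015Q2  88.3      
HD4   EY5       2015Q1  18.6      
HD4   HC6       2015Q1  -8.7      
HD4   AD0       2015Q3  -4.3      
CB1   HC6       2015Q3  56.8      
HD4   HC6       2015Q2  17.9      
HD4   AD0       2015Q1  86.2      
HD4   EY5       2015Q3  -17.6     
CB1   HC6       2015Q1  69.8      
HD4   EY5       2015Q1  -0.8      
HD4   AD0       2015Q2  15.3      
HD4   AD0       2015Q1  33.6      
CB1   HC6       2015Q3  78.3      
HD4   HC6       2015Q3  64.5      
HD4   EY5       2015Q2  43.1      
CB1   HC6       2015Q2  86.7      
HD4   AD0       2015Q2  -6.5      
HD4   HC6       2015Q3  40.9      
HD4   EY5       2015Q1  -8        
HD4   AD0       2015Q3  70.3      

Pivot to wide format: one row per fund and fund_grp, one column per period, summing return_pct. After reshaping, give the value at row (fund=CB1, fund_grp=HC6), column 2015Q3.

208.7

Rows with fund=CB1, fund_grp=HC6 and period=2015Q3: return_pct values are 73.6, 56.8, 78.3.
73.6 + 56.8 + 78.3 = 208.7.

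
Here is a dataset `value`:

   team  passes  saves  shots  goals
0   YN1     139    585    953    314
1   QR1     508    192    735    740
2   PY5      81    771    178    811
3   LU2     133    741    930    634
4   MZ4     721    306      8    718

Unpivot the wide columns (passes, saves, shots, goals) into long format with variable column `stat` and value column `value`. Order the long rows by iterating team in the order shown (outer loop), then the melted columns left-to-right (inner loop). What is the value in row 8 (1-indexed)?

740

20 rows total (5 × 4). Row 8: index ⌊(8-1)/4⌋ = 1 into team → QR1; (8-1) mod 4 = 3 into the melted columns → goals.
So row 8 is (QR1, goals, 740); value = 740.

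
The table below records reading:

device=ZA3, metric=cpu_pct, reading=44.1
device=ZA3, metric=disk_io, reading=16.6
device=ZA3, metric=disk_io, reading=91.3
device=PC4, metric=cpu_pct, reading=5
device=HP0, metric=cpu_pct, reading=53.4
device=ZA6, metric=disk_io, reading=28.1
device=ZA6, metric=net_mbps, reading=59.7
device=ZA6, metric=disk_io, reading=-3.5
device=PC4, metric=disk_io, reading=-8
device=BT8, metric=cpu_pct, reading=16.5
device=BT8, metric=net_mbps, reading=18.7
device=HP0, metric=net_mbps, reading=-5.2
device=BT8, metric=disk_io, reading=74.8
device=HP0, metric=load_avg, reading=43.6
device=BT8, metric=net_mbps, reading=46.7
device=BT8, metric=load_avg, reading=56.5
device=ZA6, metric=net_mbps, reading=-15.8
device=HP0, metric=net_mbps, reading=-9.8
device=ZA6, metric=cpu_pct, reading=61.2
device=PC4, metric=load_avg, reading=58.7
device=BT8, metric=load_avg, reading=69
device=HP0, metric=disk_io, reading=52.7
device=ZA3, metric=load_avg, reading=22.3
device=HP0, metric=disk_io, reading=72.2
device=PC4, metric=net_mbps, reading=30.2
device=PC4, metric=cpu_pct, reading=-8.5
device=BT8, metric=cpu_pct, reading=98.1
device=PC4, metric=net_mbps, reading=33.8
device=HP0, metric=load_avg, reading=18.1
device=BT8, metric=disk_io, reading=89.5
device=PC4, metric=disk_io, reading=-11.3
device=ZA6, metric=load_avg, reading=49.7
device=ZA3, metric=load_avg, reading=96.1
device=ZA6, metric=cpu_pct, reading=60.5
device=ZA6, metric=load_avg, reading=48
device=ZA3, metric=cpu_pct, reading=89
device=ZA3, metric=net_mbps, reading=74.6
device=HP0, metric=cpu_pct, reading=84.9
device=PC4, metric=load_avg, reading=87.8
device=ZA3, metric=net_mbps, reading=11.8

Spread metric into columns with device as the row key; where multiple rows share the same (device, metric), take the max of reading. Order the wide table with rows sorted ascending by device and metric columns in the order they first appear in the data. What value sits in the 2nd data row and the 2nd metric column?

With rows sorted ascending by device, row 2 is device=HP0. metric columns in first-appearance order: cpu_pct, disk_io, net_mbps, load_avg; column 2 is disk_io.
Long rows with device=HP0, metric=disk_io: max(52.7, 72.2) = 72.2.

72.2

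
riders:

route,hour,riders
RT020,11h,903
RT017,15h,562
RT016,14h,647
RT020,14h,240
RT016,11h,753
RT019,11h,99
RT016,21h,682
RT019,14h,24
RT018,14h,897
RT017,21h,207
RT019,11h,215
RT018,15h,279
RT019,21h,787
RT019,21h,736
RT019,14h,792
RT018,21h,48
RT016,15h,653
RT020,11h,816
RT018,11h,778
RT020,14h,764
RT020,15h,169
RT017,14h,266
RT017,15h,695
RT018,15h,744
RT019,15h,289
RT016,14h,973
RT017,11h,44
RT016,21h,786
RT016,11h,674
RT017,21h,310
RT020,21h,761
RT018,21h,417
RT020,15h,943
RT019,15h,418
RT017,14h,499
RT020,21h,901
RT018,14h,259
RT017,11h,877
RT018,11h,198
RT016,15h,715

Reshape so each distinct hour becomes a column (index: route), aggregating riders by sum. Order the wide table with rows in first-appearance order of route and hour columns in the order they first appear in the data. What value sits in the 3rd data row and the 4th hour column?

1468

With rows in first-appearance order of route, row 3 is route=RT016. hour columns in first-appearance order: 11h, 15h, 14h, 21h; column 4 is 21h.
Long rows with route=RT016, hour=21h: 682 + 786 = 1468.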